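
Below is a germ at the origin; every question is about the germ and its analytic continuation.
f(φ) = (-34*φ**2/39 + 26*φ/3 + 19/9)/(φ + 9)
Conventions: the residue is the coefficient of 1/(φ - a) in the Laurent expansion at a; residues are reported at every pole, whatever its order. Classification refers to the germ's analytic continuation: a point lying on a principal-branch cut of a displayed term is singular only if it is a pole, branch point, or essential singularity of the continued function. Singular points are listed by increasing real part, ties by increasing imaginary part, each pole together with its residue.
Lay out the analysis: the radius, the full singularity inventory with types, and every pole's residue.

Radius of convergence at 0: 9.
At -9: a pole of order 1; residue -17141/117.

Denominator factor (φ + 9): pole of order 1 at -9, modulus 9.
The radius of convergence is the smallest modulus among the singular points: 9.
At the order-1 pole -9 set g(φ) = (φ - (-9))*f(φ) = -34*φ**2/39 + 26*φ/3 + 19/9.
Simple pole: residue = g(a) at a = -9, which is -17141/117.


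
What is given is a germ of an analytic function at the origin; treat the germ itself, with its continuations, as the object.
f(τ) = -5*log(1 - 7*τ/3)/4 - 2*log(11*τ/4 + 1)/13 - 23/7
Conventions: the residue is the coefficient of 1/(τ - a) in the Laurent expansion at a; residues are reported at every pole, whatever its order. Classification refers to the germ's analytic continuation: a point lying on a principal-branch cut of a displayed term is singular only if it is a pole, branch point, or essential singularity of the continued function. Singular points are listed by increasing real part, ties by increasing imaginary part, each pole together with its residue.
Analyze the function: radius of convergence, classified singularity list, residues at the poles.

Radius of convergence at 0: 4/11.
At -4/11: a logarithmic branch point.
At 3/7: a logarithmic branch point.

Branch term (-2/13)*log(1 - τ/(-4/11)): its argument vanishes at τ = -4/11, a logarithmic branch point, modulus 4/11.
Branch term (-5/4)*log(1 - τ/(3/7)): its argument vanishes at τ = 3/7, a logarithmic branch point, modulus 3/7.
The radius of convergence is the smallest modulus among the singular points: 4/11.
List the singular points by increasing real part (a conjugate pair: the negative imaginary part first).


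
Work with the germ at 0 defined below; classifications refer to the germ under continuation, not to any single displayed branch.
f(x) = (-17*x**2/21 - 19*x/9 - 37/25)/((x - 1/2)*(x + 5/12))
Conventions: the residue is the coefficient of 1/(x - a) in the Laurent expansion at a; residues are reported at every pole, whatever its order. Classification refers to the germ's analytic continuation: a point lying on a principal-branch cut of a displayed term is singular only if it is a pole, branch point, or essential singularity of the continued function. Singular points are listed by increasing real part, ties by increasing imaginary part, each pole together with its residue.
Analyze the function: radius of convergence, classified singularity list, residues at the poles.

Denominator factor (x - 1/2): pole of order 1 at 1/2, modulus 1/2.
Denominator factor (x + 5/12): pole of order 1 at -5/12, modulus 5/12.
The radius of convergence is the smallest modulus among the singular points: 5/12.
At the order-1 pole -5/12 set g(x) = (x - (-5/12))*f(x) = (-17*x**2/21 - 19*x/9 - 37/25)/(x - 1/2).
Simple pole: residue = g(a) at a = -5/12, which is 18671/23100.
At the order-1 pole 1/2 set g(x) = (x - (1/2))*f(x) = (-17*x**2/21 - 19*x/9 - 37/25)/(x + 5/12).
Simple pole: residue = g(a) at a = 1/2, which is -17249/5775.
List the singular points by increasing real part (a conjugate pair: the negative imaginary part first).

Radius of convergence at 0: 5/12.
At -5/12: a pole of order 1; residue 18671/23100.
At 1/2: a pole of order 1; residue -17249/5775.


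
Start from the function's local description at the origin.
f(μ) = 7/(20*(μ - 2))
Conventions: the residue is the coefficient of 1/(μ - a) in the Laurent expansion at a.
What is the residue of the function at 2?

The residue is 7/20.

At the order-1 pole 2 set g(μ) = (μ - (2))*f(μ) = 7/20.
Simple pole: residue = g(a) at a = 2, which is 7/20.


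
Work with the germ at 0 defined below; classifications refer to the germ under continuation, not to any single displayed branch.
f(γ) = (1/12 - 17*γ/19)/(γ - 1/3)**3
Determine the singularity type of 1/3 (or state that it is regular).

The denominator factor γ - 1/3 vanishes at 1/3 and appears to the power 3; the numerator there equals -49/228, nonzero, and no other factor vanishes.
Hence a pole whose order is the multiplicity, 3.

The point is a pole of order 3.


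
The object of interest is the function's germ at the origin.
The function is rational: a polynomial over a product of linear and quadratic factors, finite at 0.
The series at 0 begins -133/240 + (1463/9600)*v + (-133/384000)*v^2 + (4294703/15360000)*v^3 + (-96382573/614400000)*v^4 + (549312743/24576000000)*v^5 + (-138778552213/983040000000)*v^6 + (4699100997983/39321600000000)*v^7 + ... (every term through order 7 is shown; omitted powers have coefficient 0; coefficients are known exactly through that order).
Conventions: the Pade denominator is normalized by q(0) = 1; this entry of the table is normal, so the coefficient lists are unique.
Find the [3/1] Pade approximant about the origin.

Taylor coefficients needed (read off): a_0 = -133/240, a_1 = 1463/9600, a_2 = -133/384000, a_3 = 4294703/15360000, a_4 = -96382573/614400000.
Write the denominator as Q(v) = 1 + q1*v. Requiring Q*f - P = O(v^5) with deg P <= 3 kills the coefficients of v^4..v^4 in Q*f:
  v^4: a_4 + q1*a_3 = 0, i.e. -96382573/614400000 + (4294703/15360000)*q1 = 0.
Solving this linear system: q1 = 724681/1291640.
The numerator is Q*f truncated at degree 3: P0 = a_0 = -133/240; P1 = a_1 + q1*a_0 = -58501/369040; P2 = a_2 + q1*a_1 = 15713/184520; P3 = a_3 + q1*a_2 = 103113/369040.

The Pade approximant has numerator coefficients [-133/240, -58501/369040, 15713/184520, 103113/369040]; denominator coefficients [1, 724681/1291640].


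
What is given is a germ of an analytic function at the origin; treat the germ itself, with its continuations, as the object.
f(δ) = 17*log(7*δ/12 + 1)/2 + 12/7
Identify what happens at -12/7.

The point is a logarithmic branch point.

The term (17/2)*log(1 - δ/(-12/7)) has argument 1 - -12/7/(-12/7) = 0 at -12/7: a logarithmic (infinitely-sheeted) branch point; the remaining terms are analytic or single-valued there.


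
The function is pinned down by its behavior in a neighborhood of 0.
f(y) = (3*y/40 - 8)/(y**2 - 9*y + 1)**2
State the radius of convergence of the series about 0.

The radius of convergence is 9/2 - (1/2)*sqrt(77).

Denominator factor (y**2 - 9*y + 1)^2: discriminant 77, real irrational roots 9/2 + (1/2)*sqrt(77) and 9/2 - (1/2)*sqrt(77); poles of order 2, moduli 9/2 + (1/2)*sqrt(77) and 9/2 - (1/2)*sqrt(77).
The radius of convergence is the smallest modulus among the singular points: 9/2 - (1/2)*sqrt(77).


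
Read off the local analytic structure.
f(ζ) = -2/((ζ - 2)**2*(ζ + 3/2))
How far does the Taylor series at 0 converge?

Denominator factor (ζ + 3/2): pole of order 1 at -3/2, modulus 3/2.
Denominator factor (ζ - 2)^2: pole of order 2 at 2, modulus 2.
The radius of convergence is the smallest modulus among the singular points: 3/2.

The radius of convergence is 3/2.


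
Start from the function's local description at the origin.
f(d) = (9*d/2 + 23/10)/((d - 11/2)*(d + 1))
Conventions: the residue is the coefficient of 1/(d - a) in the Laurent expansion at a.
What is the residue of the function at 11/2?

The residue is 541/130.

At the order-1 pole 11/2 set g(d) = (d - (11/2))*f(d) = (9*d/2 + 23/10)/(d + 1).
Simple pole: residue = g(a) at a = 11/2, which is 541/130.


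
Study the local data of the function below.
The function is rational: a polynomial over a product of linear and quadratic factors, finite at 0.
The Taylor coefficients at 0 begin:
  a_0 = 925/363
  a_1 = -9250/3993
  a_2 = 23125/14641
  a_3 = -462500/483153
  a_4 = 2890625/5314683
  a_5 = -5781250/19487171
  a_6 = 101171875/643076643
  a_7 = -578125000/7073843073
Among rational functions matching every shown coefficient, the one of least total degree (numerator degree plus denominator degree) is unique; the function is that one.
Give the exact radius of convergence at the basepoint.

The radius of convergence is 11/5.

No rational of total degree below 2 reproduces all 8 coefficients; solving the [0/2] Pade equations on them gives f(ρ) = 37/(3*(ρ + 11/5)**2), whose expansion matches every shown term.
Denominator factor (ρ + 11/5)^2: pole of order 2 at -11/5, modulus 11/5.
The radius of convergence is the smallest modulus among the singular points: 11/5.


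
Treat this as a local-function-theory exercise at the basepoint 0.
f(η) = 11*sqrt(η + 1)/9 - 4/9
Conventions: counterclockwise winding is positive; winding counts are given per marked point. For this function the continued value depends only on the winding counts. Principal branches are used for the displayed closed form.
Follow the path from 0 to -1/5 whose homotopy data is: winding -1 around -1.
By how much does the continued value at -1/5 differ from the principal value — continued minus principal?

The rational part is single-valued and drops out of the difference; each branch term changes only by its own monodromy.
(11/9)*sqrt(1 - η/(-1)): winding -1 is odd, the square root flips sign, contributing -2*(11/9)*sqrt(1 - (-1/5)/(-1)) = -2*(11/9)*sqrt(4/5) = -(44/45)*sqrt(5).
Summing the contributions at η = -1/5 gives -(44/45)*sqrt(5).

Continued minus principal equals -(44/45)*sqrt(5).


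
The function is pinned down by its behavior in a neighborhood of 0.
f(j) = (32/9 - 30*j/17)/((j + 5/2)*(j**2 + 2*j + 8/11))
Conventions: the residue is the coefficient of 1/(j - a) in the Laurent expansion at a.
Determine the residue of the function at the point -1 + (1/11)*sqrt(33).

The residue is -26818/13311 + (9494/13311)*sqrt(33).

The factor j**2 + 2*j + 8/11 splits as (j - a)(j - a') with a = -1 + (1/11)*sqrt(33), a' = -1 - (1/11)*sqrt(33). At the order-1 pole a set g(j) = (j - a)*f(j) = [(32/9 - 30*j/17)/(j + 5/2)] / (j - a').
Simple pole: residue = g(a) at a = -1 + (1/11)*sqrt(33), which is -26818/13311 + (9494/13311)*sqrt(33).


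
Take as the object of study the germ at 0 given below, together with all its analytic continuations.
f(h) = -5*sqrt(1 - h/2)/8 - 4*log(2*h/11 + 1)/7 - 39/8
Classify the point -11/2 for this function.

The term (-4/7)*log(1 - h/(-11/2)) has argument 1 - -11/2/(-11/2) = 0 at -11/2: a logarithmic (infinitely-sheeted) branch point; the remaining terms are analytic or single-valued there.

The point is a logarithmic branch point.


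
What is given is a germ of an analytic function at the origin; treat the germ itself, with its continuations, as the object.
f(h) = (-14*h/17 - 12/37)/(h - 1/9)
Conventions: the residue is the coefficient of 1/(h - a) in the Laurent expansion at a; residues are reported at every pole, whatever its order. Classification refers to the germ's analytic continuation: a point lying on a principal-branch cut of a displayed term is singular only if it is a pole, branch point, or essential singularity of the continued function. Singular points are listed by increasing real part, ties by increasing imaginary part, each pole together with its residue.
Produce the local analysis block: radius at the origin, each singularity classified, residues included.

Denominator factor (h - 1/9): pole of order 1 at 1/9, modulus 1/9.
The radius of convergence is the smallest modulus among the singular points: 1/9.
At the order-1 pole 1/9 set g(h) = (h - (1/9))*f(h) = -14*h/17 - 12/37.
Simple pole: residue = g(a) at a = 1/9, which is -2354/5661.

Radius of convergence at 0: 1/9.
At 1/9: a pole of order 1; residue -2354/5661.


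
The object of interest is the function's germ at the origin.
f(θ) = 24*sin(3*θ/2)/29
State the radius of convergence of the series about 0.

The factor -sin(3*θ/2) is entire and contributes no finite singular point.
The polynomial part has no poles.
No finite singular points: the Taylor series at 0 converges everywhere.

The radius of convergence is infinite.


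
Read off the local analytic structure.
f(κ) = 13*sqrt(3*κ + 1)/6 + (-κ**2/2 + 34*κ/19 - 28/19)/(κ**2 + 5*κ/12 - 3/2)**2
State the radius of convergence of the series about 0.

The radius of convergence is 1/3.

Denominator factor (κ**2 + 5*κ/12 - 3/2)^2: discriminant 889/144, real irrational roots -5/24 + (1/24)*sqrt(889) and -5/24 - (1/24)*sqrt(889); poles of order 2, moduli -5/24 + (1/24)*sqrt(889) and 5/24 + (1/24)*sqrt(889).
Branch term (13/6)*sqrt(1 - κ/(-1/3)): its argument vanishes at κ = -1/3, a square-root branch point, modulus 1/3.
The radius of convergence is the smallest modulus among the singular points: 1/3.


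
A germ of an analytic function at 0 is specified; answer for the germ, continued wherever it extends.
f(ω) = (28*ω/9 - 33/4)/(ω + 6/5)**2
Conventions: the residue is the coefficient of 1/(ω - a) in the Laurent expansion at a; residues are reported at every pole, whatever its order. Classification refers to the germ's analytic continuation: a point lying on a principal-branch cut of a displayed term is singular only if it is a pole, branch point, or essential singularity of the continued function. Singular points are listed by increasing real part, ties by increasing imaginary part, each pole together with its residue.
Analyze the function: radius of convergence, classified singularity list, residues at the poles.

Radius of convergence at 0: 6/5.
At -6/5: a pole of order 2; residue 28/9.

Denominator factor (ω + 6/5)^2: pole of order 2 at -6/5, modulus 6/5.
The radius of convergence is the smallest modulus among the singular points: 6/5.
At the order-2 pole -6/5 set g(ω) = (ω - (-6/5))^2*f(ω) = 28*ω/9 - 33/4.
Order-2 pole: residue = g'(a); g'(-6/5) = 28/9, so the residue is 28/9.


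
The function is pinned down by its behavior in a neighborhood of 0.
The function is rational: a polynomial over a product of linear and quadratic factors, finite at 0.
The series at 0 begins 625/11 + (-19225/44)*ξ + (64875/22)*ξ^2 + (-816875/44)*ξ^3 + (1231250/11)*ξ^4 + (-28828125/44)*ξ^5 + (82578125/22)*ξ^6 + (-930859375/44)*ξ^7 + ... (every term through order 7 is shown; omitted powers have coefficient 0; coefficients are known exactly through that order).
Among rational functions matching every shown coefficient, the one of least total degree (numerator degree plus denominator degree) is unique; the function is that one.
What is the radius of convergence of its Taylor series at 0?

The radius of convergence is 1/5.

No rational of total degree below 3 reproduces all 8 coefficients; solving the [1/2] Pade equations on them gives f(ξ) = (21*ξ/4 + 25/11)/(ξ + 1/5)**2, whose expansion matches every shown term.
Denominator factor (ξ + 1/5)^2: pole of order 2 at -1/5, modulus 1/5.
The radius of convergence is the smallest modulus among the singular points: 1/5.


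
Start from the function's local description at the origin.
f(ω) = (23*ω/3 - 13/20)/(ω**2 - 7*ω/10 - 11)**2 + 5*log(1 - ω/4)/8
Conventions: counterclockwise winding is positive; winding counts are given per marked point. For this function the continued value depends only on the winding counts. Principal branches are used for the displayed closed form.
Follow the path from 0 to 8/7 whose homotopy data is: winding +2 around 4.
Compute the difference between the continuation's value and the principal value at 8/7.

The rational part is single-valued and drops out of the difference; each branch term changes only by its own monodromy.
(5/8)*log(1 - ω/(4)): each positive loop around 4 adds 2*pi*i to the log, so winding +2 contributes (5/8)*(2)*2*pi*i = (5/2)*pi*i.
Summing the contributions at ω = 8/7 gives (5/2)*pi*i.

Continued minus principal equals (5/2)*pi*i.


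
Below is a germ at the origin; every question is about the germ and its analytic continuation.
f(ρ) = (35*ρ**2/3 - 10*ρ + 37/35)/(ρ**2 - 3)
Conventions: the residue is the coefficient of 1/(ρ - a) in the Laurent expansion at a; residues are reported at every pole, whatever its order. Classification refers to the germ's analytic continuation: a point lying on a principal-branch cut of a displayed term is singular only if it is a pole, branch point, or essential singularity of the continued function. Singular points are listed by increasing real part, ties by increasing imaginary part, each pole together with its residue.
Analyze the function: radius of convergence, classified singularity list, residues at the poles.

Denominator factor (ρ**2 - 3): discriminant 12, real irrational roots sqrt(3) and -sqrt(3); poles of order 1, moduli sqrt(3) and sqrt(3).
The radius of convergence is the smallest modulus among the singular points: sqrt(3).
The factor ρ**2 - 3 splits as (ρ - a)(ρ - a') with a = -sqrt(3), a' = sqrt(3). At the order-1 pole a set g(ρ) = (ρ - a)*f(ρ) = [35*ρ**2/3 - 10*ρ + 37/35] / (ρ - a').
Simple pole: residue = g(a) at a = -sqrt(3), which is -5 - (631/105)*sqrt(3).
The factor ρ**2 - 3 splits as (ρ - a)(ρ - a') with a = sqrt(3), a' = -sqrt(3). At the order-1 pole a set g(ρ) = (ρ - a)*f(ρ) = [35*ρ**2/3 - 10*ρ + 37/35] / (ρ - a').
Simple pole: residue = g(a) at a = sqrt(3), which is -5 + (631/105)*sqrt(3).
List the singular points by increasing real part (a conjugate pair: the negative imaginary part first).

Radius of convergence at 0: sqrt(3).
At -sqrt(3): a pole of order 1; residue -5 - (631/105)*sqrt(3).
At sqrt(3): a pole of order 1; residue -5 + (631/105)*sqrt(3).


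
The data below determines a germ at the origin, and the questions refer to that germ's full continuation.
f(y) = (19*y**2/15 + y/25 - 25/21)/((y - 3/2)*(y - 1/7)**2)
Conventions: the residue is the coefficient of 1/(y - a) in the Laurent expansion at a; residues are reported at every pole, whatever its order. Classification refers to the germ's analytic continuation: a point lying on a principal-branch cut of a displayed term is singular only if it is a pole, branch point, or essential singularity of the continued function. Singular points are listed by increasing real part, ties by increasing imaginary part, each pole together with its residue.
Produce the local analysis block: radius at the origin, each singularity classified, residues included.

Denominator factor (y - 3/2): pole of order 1 at 3/2, modulus 3/2.
Denominator factor (y - 1/7)^2: pole of order 2 at 1/7, modulus 1/7.
The radius of convergence is the smallest modulus among the singular points: 1/7.
At the order-2 pole 1/7 set g(y) = (y - (1/7))^2*f(y) = (19*y**2/15 + y/25 - 25/21)/(y - 3/2).
Order-2 pole: residue = g'(a); g'(1/7) = 3006/9025, so the residue is 3006/9025.
At the order-1 pole 3/2 set g(y) = (y - (3/2))*f(y) = (19*y**2/15 + y/25 - 25/21)/(y - 1/7)**2.
Simple pole: residue = g(a) at a = 3/2, which is 25277/27075.
List the singular points by increasing real part (a conjugate pair: the negative imaginary part first).

Radius of convergence at 0: 1/7.
At 1/7: a pole of order 2; residue 3006/9025.
At 3/2: a pole of order 1; residue 25277/27075.


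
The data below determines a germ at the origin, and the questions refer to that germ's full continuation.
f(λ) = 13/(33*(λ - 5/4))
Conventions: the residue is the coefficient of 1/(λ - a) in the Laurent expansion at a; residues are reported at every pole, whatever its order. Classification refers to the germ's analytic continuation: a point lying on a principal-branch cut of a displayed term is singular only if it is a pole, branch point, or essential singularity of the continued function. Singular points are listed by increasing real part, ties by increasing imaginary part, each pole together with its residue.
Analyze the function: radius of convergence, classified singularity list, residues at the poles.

Denominator factor (λ - 5/4): pole of order 1 at 5/4, modulus 5/4.
The radius of convergence is the smallest modulus among the singular points: 5/4.
At the order-1 pole 5/4 set g(λ) = (λ - (5/4))*f(λ) = 13/33.
Simple pole: residue = g(a) at a = 5/4, which is 13/33.

Radius of convergence at 0: 5/4.
At 5/4: a pole of order 1; residue 13/33.


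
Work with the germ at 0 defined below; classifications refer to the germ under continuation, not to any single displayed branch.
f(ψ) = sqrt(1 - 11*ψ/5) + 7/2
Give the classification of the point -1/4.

The point is a regular point.

There is no denominator, hence no pole anywhere.
Branch term sqrt(1 - ψ/(5/11)): argument at -1/4 is 31/20, nonzero, so -1/4 is not its branch point (a point on a principal cut is still regular for the continued germ).
So the germ continues analytically to -1/4.


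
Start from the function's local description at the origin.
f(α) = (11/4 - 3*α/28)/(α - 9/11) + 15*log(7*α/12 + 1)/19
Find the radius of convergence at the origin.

Denominator factor (α - 9/11): pole of order 1 at 9/11, modulus 9/11.
Branch term (15/19)*log(1 - α/(-12/7)): its argument vanishes at α = -12/7, a logarithmic branch point, modulus 12/7.
The radius of convergence is the smallest modulus among the singular points: 9/11.

The radius of convergence is 9/11.


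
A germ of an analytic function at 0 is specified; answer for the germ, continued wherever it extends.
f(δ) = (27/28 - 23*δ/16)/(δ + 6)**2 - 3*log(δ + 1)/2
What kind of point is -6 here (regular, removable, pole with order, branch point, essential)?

The point is a pole of order 2.

The denominator factor δ + 6 vanishes at -6 and appears to the power 2; the numerator there equals 537/56, nonzero, and no other factor vanishes.
The branch terms are analytic at this point.
Hence a pole whose order is the multiplicity, 2.


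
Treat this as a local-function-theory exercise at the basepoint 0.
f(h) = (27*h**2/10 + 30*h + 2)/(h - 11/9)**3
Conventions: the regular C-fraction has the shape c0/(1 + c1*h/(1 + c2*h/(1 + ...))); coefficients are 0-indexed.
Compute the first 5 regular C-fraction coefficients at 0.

Taylor coefficients (expand at 0): a_0 = -1458/1331, a_1 = -279936/14641, a_2 = -74421423/1610510, a_3 = -1339762761/17715610, a_4 = -10064961099/97435855.
c0 = a_0 = -1458/1331. Peel one level at a time: if S = 1 + c*h/S' with S'(0) = 1, then c is the h-coefficient of S and S' = c*h/(S - 1).
S_1 = c0/f = 1 + (-192/11)*h + (635193/2420)*h^2 + ...; c1 = -192/11.
S_2 = c1*h/(S_1 - 1) = 1 + (211731/14080)*h + (373841001/198246400)*h^2 + ...; c2 = 211731/14080.
S_3 = c2*h/(S_2 - 1) = 1 + (-2042847/16290560)*h + (137275803/3239530580)*h^2 + ...; c3 = -2042847/16290560.
S_4 = c3*h/(S_3 - 1) = 1 + (325394496/962937547)*h + ...; c4 = 325394496/962937547.

The regular C-fraction coefficients are [-1458/1331, -192/11, 211731/14080, -2042847/16290560, 325394496/962937547].


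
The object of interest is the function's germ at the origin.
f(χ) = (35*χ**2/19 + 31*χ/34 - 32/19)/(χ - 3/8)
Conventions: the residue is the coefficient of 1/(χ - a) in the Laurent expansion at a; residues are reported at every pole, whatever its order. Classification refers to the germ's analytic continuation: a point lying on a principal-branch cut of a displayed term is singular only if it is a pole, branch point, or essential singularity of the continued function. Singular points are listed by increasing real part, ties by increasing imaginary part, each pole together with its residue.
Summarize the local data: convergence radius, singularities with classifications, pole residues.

Denominator factor (χ - 3/8): pole of order 1 at 3/8, modulus 3/8.
The radius of convergence is the smallest modulus among the singular points: 3/8.
At the order-1 pole 3/8 set g(χ) = (χ - (3/8))*f(χ) = 35*χ**2/19 + 31*χ/34 - 32/19.
Simple pole: residue = g(a) at a = 3/8, which is -22393/20672.

Radius of convergence at 0: 3/8.
At 3/8: a pole of order 1; residue -22393/20672.


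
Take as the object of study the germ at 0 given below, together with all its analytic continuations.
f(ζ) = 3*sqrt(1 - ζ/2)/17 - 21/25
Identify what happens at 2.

The term (3/17)*sqrt(1 - ζ/(2)) has argument 1 - 2/(2) = 0 at 2: a square-root (algebraic, two-sheeted) branch point; the remaining terms are analytic or single-valued there.

The point is an algebraic (square-root) branch point.


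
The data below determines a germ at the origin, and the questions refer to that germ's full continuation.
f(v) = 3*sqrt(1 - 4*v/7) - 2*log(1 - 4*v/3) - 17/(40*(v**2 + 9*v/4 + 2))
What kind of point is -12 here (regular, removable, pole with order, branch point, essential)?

The point is a regular point.

Denominator factors: v**2 + 9*v/4 + 2 = 119 at v = -12 — none vanishes.
Branch term log(1 - v/(3/4)): argument at -12 is 17, nonzero, so -12 is not its branch point (a point on a principal cut is still regular for the continued germ).
Branch term sqrt(1 - v/(7/4)): argument at -12 is 55/7, nonzero, so -12 is not its branch point (a point on a principal cut is still regular for the continued germ).
So the germ continues analytically to -12.


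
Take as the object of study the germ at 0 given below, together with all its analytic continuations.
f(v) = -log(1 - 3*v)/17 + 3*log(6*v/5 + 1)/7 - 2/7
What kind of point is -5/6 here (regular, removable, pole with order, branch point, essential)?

The term (3/7)*log(1 - v/(-5/6)) has argument 1 - -5/6/(-5/6) = 0 at -5/6: a logarithmic (infinitely-sheeted) branch point; the remaining terms are analytic or single-valued there.

The point is a logarithmic branch point.


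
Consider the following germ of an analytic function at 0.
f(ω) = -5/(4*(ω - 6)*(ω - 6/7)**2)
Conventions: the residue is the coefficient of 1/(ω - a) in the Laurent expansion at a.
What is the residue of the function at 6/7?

The residue is 245/5184.

At the order-2 pole 6/7 set g(ω) = (ω - (6/7))^2*f(ω) = -5/(4*(ω - 6)).
Order-2 pole: residue = g'(a); g'(6/7) = 245/5184, so the residue is 245/5184.


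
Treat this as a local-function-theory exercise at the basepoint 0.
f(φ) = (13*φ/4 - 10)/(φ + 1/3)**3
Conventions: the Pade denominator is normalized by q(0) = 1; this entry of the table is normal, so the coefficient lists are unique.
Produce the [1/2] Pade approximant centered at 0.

Taylor coefficients needed (expand at 0): a_0 = -270, a_1 = 10071/4, a_2 = -61479/4, a_3 = 155277/2.
Write the denominator as Q(φ) = 1 + q1*φ + q2*φ^2. Requiring Q*f - P = O(φ^4) with deg P <= 1 kills the coefficients of φ^2..φ^3 in Q*f:
  φ^2: a_2 + q1*a_1 + q2*a_0 = 0, i.e. -61479/4 + (10071/4)*q1 + (-270)*q2 = 0.
  φ^3: a_3 + q1*a_2 + q2*a_1 = 0, i.e. 155277/2 + (-61479/4)*q1 + (10071/4)*q2 = 0.
Solving this linear system: q1 = 389241/48049, q2 = 894483/48049.
The numerator is Q*f truncated at degree 1: P0 = a_0 = -270; P1 = a_1 + q1*a_0 = 63521199/192196.

The Pade approximant has numerator coefficients [-270, 63521199/192196]; denominator coefficients [1, 389241/48049, 894483/48049].


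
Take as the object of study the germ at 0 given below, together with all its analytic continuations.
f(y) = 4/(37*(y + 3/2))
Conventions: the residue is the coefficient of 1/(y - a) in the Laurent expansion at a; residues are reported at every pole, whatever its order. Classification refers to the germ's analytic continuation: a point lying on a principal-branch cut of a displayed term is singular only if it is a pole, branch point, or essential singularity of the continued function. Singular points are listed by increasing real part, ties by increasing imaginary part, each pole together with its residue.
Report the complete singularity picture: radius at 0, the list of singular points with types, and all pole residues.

Radius of convergence at 0: 3/2.
At -3/2: a pole of order 1; residue 4/37.

Denominator factor (y + 3/2): pole of order 1 at -3/2, modulus 3/2.
The radius of convergence is the smallest modulus among the singular points: 3/2.
At the order-1 pole -3/2 set g(y) = (y - (-3/2))*f(y) = 4/37.
Simple pole: residue = g(a) at a = -3/2, which is 4/37.


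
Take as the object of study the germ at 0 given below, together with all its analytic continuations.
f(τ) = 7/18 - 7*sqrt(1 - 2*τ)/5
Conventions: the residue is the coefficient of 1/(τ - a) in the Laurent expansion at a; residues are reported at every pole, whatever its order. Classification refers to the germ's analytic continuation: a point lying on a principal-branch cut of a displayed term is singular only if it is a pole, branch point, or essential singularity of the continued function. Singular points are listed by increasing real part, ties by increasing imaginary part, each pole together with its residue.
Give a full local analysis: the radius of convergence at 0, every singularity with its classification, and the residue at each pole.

Branch term (-7/5)*sqrt(1 - τ/(1/2)): its argument vanishes at τ = 1/2, a square-root branch point, modulus 1/2.
The radius of convergence is the smallest modulus among the singular points: 1/2.

Radius of convergence at 0: 1/2.
At 1/2: an algebraic (square-root) branch point.


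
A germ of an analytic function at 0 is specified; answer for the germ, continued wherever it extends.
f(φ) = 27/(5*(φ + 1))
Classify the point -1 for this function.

The denominator factor φ + 1 vanishes at -1 and appears to the power 1; the numerator there equals 27/5, nonzero, and no other factor vanishes.
Hence a pole whose order is the multiplicity, 1.

The point is a pole of order 1.


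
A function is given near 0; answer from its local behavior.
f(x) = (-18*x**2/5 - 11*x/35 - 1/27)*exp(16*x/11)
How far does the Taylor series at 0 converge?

The factor exp(16*x/11) is entire and contributes no finite singular point.
The polynomial part has no poles.
No finite singular points: the Taylor series at 0 converges everywhere.

The radius of convergence is infinite.


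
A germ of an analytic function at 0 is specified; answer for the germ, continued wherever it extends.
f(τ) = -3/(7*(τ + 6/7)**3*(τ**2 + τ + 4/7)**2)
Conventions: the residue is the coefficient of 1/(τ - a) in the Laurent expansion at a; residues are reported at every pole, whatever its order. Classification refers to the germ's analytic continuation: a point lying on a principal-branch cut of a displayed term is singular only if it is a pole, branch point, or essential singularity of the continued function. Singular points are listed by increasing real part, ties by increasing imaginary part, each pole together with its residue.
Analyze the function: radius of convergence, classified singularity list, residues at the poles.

Radius of convergence at 0: (2/7)*sqrt(7).
At -6/7: a pole of order 3; residue -1563051/234256.
At (-1/2) - ((3/14)*sqrt(7))*i: a pole of order 2; residue (1563051/468512) + ((9252425/4216608)*sqrt(7))*i.
At (-1/2) + ((3/14)*sqrt(7))*i: a pole of order 2; residue (1563051/468512) - ((9252425/4216608)*sqrt(7))*i.


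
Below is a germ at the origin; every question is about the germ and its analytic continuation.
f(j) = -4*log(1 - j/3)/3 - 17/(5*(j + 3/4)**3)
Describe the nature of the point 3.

The term (-4/3)*log(1 - j/(3)) has argument 1 - 3/(3) = 0 at 3: a logarithmic (infinitely-sheeted) branch point; the remaining terms are analytic or single-valued there.

The point is a logarithmic branch point.


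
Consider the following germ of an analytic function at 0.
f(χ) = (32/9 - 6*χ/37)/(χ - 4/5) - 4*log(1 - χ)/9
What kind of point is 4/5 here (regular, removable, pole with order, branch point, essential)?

The point is a pole of order 1.

The denominator factor χ - 4/5 vanishes at 4/5 and appears to the power 1; the numerator there equals 5704/1665, nonzero, and no other factor vanishes.
The branch terms are analytic at this point.
Hence a pole whose order is the multiplicity, 1.


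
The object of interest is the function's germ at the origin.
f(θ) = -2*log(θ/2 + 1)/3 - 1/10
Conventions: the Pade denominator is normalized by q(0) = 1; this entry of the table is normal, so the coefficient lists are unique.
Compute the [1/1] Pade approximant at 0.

The Pade approximant has numerator coefficients [-1/10, -43/120]; denominator coefficients [1, 1/4].

Taylor coefficients needed (expand at 0): a_0 = -1/10, a_1 = -1/3, a_2 = 1/12.
Write the denominator as Q(θ) = 1 + q1*θ. Requiring Q*f - P = O(θ^3) with deg P <= 1 kills the coefficients of θ^2..θ^2 in Q*f:
  θ^2: a_2 + q1*a_1 = 0, i.e. 1/12 + (-1/3)*q1 = 0.
Solving this linear system: q1 = 1/4.
The numerator is Q*f truncated at degree 1: P0 = a_0 = -1/10; P1 = a_1 + q1*a_0 = -43/120.


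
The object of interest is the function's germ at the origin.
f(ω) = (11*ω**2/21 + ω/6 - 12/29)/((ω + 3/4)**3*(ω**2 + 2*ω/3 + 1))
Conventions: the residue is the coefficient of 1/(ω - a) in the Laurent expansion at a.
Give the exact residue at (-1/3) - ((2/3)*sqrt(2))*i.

The residue is (-497936/8976051) + ((2723404/8976051)*sqrt(2))*i.

The factor ω**2 + 2*ω/3 + 1 splits as (ω - a)(ω - a') with a = (-1/3) - ((2/3)*sqrt(2))*i, a' = (-1/3) + ((2/3)*sqrt(2))*i. At the order-1 pole a set g(ω) = (ω - a)*f(ω) = [(11*ω**2/21 + ω/6 - 12/29)/(ω + 3/4)**3] / (ω - a').
Simple pole: residue = g(a) at a = (-1/3) - ((2/3)*sqrt(2))*i, which is (-497936/8976051) + ((2723404/8976051)*sqrt(2))*i.


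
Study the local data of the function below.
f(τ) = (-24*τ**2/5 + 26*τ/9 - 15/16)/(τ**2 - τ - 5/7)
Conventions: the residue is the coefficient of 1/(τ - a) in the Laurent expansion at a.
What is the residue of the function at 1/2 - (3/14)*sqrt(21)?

The factor τ**2 - τ - 5/7 splits as (τ - a)(τ - a') with a = 1/2 - (3/14)*sqrt(21), a' = 1/2 + (3/14)*sqrt(21). At the order-1 pole a set g(τ) = (τ - a)*f(τ) = [-24*τ**2/5 + 26*τ/9 - 15/16] / (τ - a').
Simple pole: residue = g(a) at a = 1/2 - (3/14)*sqrt(21), which is -43/45 + (26821/45360)*sqrt(21).

The residue is -43/45 + (26821/45360)*sqrt(21).


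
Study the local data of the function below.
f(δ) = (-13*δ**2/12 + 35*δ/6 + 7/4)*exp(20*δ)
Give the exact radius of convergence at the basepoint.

The factor exp(20*δ) is entire and contributes no finite singular point.
The polynomial part has no poles.
No finite singular points: the Taylor series at 0 converges everywhere.

The radius of convergence is infinite.


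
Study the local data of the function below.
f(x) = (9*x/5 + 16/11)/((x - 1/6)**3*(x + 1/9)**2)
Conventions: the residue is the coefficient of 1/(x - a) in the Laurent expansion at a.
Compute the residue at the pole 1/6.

At the order-3 pole 1/6 set g(x) = (x - (1/6))^3*f(x) = (9*x/5 + 16/11)/(x + 1/9)**2.
Order-3 pole: residue = g''(a)/2; g''(1/6) = 49233744/34375, so the residue is 24616872/34375.

The residue is 24616872/34375.


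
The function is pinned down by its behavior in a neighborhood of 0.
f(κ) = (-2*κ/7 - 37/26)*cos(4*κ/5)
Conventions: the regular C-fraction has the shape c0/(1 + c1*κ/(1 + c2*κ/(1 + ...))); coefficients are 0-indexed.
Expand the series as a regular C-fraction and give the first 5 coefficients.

The regular C-fraction coefficients are [-37/26, -52/259, 151062/84175, -518/325, -33670/226593].

Taylor coefficients (expand at 0): a_0 = -37/26, a_1 = -2/7, a_2 = 148/325, a_3 = 16/175, a_4 = -592/24375.
c0 = a_0 = -37/26. Peel one level at a time: if S = 1 + c*κ/S' with S'(0) = 1, then c is the κ-coefficient of S and S' = c*κ/(S - 1).
S_1 = c0/f = 1 + (-52/259)*κ + (604248/1677025)*κ^2 + ...; c1 = -52/259.
S_2 = c1*κ/(S_1 - 1) = 1 + (151062/84175)*κ + (302124/105625)*κ^2 + ...; c2 = 151062/84175.
S_3 = c2*κ/(S_2 - 1) = 1 + (-518/325)*κ + (-268324/1132965)*κ^2 + ...; c3 = -518/325.
S_4 = c3*κ/(S_3 - 1) = 1 + (-33670/226593)*κ + ...; c4 = -33670/226593.


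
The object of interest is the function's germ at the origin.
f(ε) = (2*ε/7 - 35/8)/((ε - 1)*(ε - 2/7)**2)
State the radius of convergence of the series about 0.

Denominator factor (ε - 1): pole of order 1 at 1, modulus 1.
Denominator factor (ε - 2/7)^2: pole of order 2 at 2/7, modulus 2/7.
The radius of convergence is the smallest modulus among the singular points: 2/7.

The radius of convergence is 2/7.


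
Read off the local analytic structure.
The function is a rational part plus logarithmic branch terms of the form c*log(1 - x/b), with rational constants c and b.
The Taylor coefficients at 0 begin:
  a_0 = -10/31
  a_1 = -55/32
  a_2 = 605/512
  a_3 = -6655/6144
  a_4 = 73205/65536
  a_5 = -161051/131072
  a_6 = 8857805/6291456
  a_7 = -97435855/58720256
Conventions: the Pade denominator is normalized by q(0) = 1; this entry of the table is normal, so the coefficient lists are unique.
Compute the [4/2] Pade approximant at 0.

Taylor coefficients needed (read off): a_0 = -10/31, a_1 = -55/32, a_2 = 605/512, a_3 = -6655/6144, a_4 = 73205/65536, a_5 = -161051/131072, a_6 = 8857805/6291456.
Write the denominator as Q(x) = 1 + q1*x + q2*x^2. Requiring Q*f - P = O(x^7) with deg P <= 4 kills the coefficients of x^5..x^6 in Q*f:
  x^5: a_5 + q1*a_4 + q2*a_3 = 0, i.e. -161051/131072 + (73205/65536)*q1 + (-6655/6144)*q2 = 0.
  x^6: a_6 + q1*a_5 + q2*a_4 = 0, i.e. 8857805/6291456 + (-161051/131072)*q1 + (73205/65536)*q2 = 0.
Solving this linear system: q1 = 11/6, q2 = 121/160.
The numerator is Q*f truncated at degree 4: P0 = a_0 = -10/31; P1 = a_1 + q1*a_0 = -6875/2976; P2 = a_2 + q1*a_1 + q2*a_0 = -105391/47616; P3 = a_3 + q1*a_2 + q2*a_1 = -1331/6144; P4 = a_4 + q1*a_3 + q2*a_2 = 14641/589824.

The Pade approximant has numerator coefficients [-10/31, -6875/2976, -105391/47616, -1331/6144, 14641/589824]; denominator coefficients [1, 11/6, 121/160].


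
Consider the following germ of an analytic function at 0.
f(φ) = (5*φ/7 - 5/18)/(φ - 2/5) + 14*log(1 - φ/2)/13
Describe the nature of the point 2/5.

The denominator factor φ - 2/5 vanishes at 2/5 and appears to the power 1; the numerator there equals 1/126, nonzero, and no other factor vanishes.
The branch terms are analytic at this point.
Hence a pole whose order is the multiplicity, 1.

The point is a pole of order 1.


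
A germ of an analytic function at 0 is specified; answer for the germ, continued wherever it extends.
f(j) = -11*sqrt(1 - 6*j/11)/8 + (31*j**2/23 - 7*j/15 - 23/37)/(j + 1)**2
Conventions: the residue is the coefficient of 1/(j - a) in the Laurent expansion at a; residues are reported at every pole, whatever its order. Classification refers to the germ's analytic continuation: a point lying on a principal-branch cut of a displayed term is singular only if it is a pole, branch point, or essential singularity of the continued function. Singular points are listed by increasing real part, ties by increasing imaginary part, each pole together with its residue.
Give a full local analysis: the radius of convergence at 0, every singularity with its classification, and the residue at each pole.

Denominator factor (j + 1)^2: pole of order 2 at -1, modulus 1.
Branch term (-11/8)*sqrt(1 - j/(11/6)): its argument vanishes at j = 11/6, a square-root branch point, modulus 11/6.
The radius of convergence is the smallest modulus among the singular points: 1.
The branch term is analytic at -1 and contributes nothing to the residue; only the rational part matters.
At the order-2 pole -1 set g(j) = (j - (-1))^2*(rational part) = 31*j**2/23 - 7*j/15 - 23/37.
Order-2 pole: residue = g'(a); g'(-1) = -1091/345, so the residue is -1091/345.
List the singular points by increasing real part (a conjugate pair: the negative imaginary part first).

Radius of convergence at 0: 1.
At -1: a pole of order 2; residue -1091/345.
At 11/6: an algebraic (square-root) branch point.


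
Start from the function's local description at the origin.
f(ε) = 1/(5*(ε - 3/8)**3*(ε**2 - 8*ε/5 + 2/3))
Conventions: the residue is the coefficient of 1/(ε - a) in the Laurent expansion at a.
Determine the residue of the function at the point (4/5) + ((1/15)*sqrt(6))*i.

The factor ε**2 - 8*ε/5 + 2/3 splits as (ε - a)(ε - a') with a = (4/5) + ((1/15)*sqrt(6))*i, a' = (4/5) - ((1/15)*sqrt(6))*i. At the order-1 pole a set g(ε) = (ε - a)*f(ε) = [1/(5*(ε - 3/8)**3)] / (ε - a').
Simple pole: residue = g(a) at a = (4/5) + ((1/15)*sqrt(6))*i, which is (-45582336/7880599) - ((9459072/7880599)*sqrt(6))*i.

The residue is (-45582336/7880599) - ((9459072/7880599)*sqrt(6))*i.
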